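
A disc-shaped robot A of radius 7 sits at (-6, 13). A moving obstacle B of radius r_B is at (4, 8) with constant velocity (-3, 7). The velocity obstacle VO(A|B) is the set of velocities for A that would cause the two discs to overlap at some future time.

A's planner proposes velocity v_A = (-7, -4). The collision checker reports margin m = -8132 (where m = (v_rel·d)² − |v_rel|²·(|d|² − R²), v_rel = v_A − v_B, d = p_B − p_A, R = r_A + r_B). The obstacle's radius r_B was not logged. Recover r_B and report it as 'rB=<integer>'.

m = -8132
d = (10, -5);  v_rel = (-4, -11),  |v_rel|² = 137
v_rel×d = (-4)·(-5) − (-11)·(10) = 130
since m = R²·137 − 130²:  R² = (16900 + -8132) / 137 = 64
R = √64 = 8  ⇒  r_B = 8 − 7 = 1

rB=1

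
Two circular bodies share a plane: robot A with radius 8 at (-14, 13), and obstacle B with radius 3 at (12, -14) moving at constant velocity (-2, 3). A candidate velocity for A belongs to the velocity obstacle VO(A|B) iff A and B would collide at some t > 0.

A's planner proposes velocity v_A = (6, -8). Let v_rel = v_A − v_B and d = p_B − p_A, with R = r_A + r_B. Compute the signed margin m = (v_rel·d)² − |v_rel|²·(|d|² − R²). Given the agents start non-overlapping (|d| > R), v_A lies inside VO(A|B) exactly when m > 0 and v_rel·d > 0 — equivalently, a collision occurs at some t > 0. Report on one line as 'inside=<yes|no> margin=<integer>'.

d = (26, -27),  |d|² = 1405;  R = 8+3 = 11,  c = 1405−11² = 1284
v_rel = (8, -11),  |v_rel|² = 185;  v_rel·d = (8)·(26) + (-11)·(-27) = 505
185·t² − 1010·t + 1284 = 0  ⇒  m = 505² − 185·1284 = 17485
m = 17485 > 0,  v_rel·d = 505 > 0  ⇒  inside

inside=yes margin=17485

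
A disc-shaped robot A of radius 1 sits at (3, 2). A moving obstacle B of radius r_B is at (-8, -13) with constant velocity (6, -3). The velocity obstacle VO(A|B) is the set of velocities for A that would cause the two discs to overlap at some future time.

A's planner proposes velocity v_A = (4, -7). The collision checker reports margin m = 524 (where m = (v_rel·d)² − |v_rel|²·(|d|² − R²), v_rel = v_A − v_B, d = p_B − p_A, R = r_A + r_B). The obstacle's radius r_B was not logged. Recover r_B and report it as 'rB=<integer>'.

m = 524
d = (-11, -15);  v_rel = (-2, -4),  |v_rel|² = 20
v_rel×d = (-2)·(-15) − (-4)·(-11) = -14
since m = R²·20 − (-14)²:  R² = (196 + 524) / 20 = 36
R = √36 = 6  ⇒  r_B = 6 − 1 = 5

rB=5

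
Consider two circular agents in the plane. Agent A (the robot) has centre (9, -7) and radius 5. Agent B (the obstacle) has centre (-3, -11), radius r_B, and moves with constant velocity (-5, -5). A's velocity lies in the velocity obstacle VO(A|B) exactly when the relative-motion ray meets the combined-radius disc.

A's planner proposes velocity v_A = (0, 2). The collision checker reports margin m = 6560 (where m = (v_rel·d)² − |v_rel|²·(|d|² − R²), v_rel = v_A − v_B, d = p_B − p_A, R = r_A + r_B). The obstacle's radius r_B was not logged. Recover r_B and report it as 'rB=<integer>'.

m = 6560
d = (-12, -4);  v_rel = (5, 7),  |v_rel|² = 74
v_rel×d = (5)·(-4) − (7)·(-12) = 64
since m = R²·74 − 64²:  R² = (4096 + 6560) / 74 = 144
R = √144 = 12  ⇒  r_B = 12 − 5 = 7

rB=7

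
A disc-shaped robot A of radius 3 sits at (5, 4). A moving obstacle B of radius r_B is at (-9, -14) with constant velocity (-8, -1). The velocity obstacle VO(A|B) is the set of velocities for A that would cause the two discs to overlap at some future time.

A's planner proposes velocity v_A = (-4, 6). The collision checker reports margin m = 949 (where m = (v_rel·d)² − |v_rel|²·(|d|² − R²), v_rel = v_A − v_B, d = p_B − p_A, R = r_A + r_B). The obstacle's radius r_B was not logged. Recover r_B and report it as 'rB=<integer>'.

m = 949
d = (-14, -18);  v_rel = (4, 7),  |v_rel|² = 65
v_rel×d = (4)·(-18) − (7)·(-14) = 26
since m = R²·65 − 26²:  R² = (676 + 949) / 65 = 25
R = √25 = 5  ⇒  r_B = 5 − 3 = 2

rB=2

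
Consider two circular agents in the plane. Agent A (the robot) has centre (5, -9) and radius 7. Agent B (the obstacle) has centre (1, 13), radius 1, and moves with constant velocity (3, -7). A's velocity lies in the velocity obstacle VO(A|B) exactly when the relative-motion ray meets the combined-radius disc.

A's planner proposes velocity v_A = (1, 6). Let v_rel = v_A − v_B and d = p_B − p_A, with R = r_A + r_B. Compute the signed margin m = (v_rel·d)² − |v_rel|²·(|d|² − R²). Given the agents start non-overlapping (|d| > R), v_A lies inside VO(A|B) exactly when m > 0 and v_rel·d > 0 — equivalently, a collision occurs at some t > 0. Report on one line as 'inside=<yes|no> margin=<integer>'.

d = (-4, 22),  |d|² = 500;  R = 7+1 = 8,  c = 500−8² = 436
v_rel = (-2, 13),  |v_rel|² = 173;  v_rel·d = (-2)·(-4) + (13)·(22) = 294
173·t² − 588·t + 436 = 0  ⇒  m = 294² − 173·436 = 11008
m = 11008 > 0,  v_rel·d = 294 > 0  ⇒  inside

inside=yes margin=11008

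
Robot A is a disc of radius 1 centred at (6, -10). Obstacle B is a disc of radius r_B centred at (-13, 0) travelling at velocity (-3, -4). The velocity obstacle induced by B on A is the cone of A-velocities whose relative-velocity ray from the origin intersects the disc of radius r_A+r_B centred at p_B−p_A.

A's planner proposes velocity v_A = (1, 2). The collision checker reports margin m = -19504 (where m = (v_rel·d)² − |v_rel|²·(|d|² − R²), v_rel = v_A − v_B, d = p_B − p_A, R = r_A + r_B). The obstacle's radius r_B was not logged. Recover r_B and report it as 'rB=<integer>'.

m = -19504
d = (-19, 10);  v_rel = (4, 6),  |v_rel|² = 52
v_rel×d = (4)·(10) − (6)·(-19) = 154
since m = R²·52 − 154²:  R² = (23716 + -19504) / 52 = 81
R = √81 = 9  ⇒  r_B = 9 − 1 = 8

rB=8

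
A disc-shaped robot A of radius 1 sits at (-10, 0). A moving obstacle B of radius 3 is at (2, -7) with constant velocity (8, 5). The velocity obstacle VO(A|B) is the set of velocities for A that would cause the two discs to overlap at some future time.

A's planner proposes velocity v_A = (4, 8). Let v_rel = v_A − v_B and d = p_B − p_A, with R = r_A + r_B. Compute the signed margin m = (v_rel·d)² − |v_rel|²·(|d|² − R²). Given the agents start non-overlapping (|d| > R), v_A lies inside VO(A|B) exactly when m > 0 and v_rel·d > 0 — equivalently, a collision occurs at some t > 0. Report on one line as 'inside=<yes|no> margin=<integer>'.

d = (12, -7),  |d|² = 193;  R = 1+3 = 4,  c = 193−4² = 177
v_rel = (-4, 3),  |v_rel|² = 25;  v_rel·d = (-4)·(12) + (3)·(-7) = -69
25·t² + 138·t + 177 = 0  ⇒  m = (-69)² − 25·177 = 336
m = 336 > 0,  v_rel·d = -69 < 0  ⇒  outside

inside=no margin=336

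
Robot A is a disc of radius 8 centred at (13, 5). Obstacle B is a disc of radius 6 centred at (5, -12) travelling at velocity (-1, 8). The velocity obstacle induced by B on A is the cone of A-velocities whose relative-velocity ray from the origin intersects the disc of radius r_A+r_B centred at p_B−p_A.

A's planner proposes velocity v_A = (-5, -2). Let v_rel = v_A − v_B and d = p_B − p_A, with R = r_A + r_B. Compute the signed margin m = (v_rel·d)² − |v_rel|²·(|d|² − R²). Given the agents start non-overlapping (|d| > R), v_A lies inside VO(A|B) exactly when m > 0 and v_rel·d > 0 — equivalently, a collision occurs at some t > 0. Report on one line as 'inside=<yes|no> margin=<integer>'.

d = (-8, -17),  |d|² = 353;  R = 8+6 = 14,  c = 353−14² = 157
v_rel = (-4, -10),  |v_rel|² = 116;  v_rel·d = (-4)·(-8) + (-10)·(-17) = 202
116·t² − 404·t + 157 = 0  ⇒  m = 202² − 116·157 = 22592
m = 22592 > 0,  v_rel·d = 202 > 0  ⇒  inside

inside=yes margin=22592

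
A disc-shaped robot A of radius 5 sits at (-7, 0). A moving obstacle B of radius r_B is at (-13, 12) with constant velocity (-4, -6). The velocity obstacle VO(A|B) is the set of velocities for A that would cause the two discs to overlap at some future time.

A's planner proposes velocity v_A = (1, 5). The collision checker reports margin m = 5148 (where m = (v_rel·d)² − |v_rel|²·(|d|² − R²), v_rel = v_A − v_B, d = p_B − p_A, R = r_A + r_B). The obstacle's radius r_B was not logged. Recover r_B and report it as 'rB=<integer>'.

m = 5148
d = (-6, 12);  v_rel = (5, 11),  |v_rel|² = 146
v_rel×d = (5)·(12) − (11)·(-6) = 126
since m = R²·146 − 126²:  R² = (15876 + 5148) / 146 = 144
R = √144 = 12  ⇒  r_B = 12 − 5 = 7

rB=7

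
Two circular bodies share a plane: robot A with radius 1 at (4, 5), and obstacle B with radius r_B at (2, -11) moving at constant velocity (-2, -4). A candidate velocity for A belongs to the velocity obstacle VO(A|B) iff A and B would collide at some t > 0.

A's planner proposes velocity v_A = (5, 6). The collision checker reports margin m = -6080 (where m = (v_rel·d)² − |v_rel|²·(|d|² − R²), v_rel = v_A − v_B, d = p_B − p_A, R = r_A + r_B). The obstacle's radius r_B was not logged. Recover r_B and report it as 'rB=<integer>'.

m = -6080
d = (-2, -16);  v_rel = (7, 10),  |v_rel|² = 149
v_rel×d = (7)·(-16) − (10)·(-2) = -92
since m = R²·149 − (-92)²:  R² = (8464 + -6080) / 149 = 16
R = √16 = 4  ⇒  r_B = 4 − 1 = 3

rB=3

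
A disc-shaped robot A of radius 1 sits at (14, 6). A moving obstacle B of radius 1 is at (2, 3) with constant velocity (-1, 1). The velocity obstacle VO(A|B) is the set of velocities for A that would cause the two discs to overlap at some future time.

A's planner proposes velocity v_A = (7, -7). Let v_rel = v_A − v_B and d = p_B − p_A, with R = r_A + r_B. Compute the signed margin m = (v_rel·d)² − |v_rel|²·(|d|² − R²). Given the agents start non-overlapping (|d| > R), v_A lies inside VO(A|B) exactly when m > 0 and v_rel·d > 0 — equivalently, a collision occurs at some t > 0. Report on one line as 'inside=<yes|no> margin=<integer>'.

d = (-12, -3),  |d|² = 153;  R = 1+1 = 2,  c = 153−2² = 149
v_rel = (8, -8),  |v_rel|² = 128;  v_rel·d = (8)·(-12) + (-8)·(-3) = -72
128·t² + 144·t + 149 = 0  ⇒  m = (-72)² − 128·149 = -13888
m = -13888 < 0,  v_rel·d = -72 < 0  ⇒  outside

inside=no margin=-13888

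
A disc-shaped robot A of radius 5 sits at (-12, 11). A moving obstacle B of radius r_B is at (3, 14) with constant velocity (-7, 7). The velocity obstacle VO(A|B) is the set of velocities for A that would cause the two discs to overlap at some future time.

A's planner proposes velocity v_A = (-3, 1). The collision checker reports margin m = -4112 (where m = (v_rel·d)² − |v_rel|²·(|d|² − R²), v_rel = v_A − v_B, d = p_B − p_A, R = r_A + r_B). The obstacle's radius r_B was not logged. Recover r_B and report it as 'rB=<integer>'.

m = -4112
d = (15, 3);  v_rel = (4, -6),  |v_rel|² = 52
v_rel×d = (4)·(3) − (-6)·(15) = 102
since m = R²·52 − 102²:  R² = (10404 + -4112) / 52 = 121
R = √121 = 11  ⇒  r_B = 11 − 5 = 6

rB=6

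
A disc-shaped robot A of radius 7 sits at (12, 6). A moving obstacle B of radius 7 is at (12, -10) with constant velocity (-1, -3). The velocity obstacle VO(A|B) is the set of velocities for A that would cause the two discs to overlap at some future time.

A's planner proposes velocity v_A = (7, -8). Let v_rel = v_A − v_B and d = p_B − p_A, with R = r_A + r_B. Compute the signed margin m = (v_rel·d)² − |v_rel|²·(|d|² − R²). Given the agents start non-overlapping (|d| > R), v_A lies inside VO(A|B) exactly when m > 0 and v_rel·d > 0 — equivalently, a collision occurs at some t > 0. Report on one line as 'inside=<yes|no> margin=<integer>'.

d = (0, -16),  |d|² = 256;  R = 7+7 = 14,  c = 256−14² = 60
v_rel = (8, -5),  |v_rel|² = 89;  v_rel·d = (8)·(0) + (-5)·(-16) = 80
89·t² − 160·t + 60 = 0  ⇒  m = 80² − 89·60 = 1060
m = 1060 > 0,  v_rel·d = 80 > 0  ⇒  inside

inside=yes margin=1060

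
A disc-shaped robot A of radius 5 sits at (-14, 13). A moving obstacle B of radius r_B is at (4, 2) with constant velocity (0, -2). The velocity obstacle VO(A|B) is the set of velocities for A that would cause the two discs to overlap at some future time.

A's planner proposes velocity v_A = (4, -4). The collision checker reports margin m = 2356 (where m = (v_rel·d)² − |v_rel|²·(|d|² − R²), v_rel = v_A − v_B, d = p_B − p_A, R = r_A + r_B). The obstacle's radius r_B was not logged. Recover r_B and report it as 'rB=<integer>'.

m = 2356
d = (18, -11);  v_rel = (4, -2),  |v_rel|² = 20
v_rel×d = (4)·(-11) − (-2)·(18) = -8
since m = R²·20 − (-8)²:  R² = (64 + 2356) / 20 = 121
R = √121 = 11  ⇒  r_B = 11 − 5 = 6

rB=6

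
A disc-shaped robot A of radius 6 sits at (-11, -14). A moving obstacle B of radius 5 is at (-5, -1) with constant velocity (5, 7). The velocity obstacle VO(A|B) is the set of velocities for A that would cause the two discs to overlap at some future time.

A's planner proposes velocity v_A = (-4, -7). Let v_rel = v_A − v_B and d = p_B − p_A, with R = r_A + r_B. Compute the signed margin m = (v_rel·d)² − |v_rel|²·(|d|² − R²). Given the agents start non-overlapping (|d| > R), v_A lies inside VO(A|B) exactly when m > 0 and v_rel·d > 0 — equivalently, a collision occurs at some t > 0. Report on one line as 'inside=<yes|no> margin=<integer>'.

d = (6, 13),  |d|² = 205;  R = 6+5 = 11,  c = 205−11² = 84
v_rel = (-9, -14),  |v_rel|² = 277;  v_rel·d = (-9)·(6) + (-14)·(13) = -236
277·t² + 472·t + 84 = 0  ⇒  m = (-236)² − 277·84 = 32428
m = 32428 > 0,  v_rel·d = -236 < 0  ⇒  outside

inside=no margin=32428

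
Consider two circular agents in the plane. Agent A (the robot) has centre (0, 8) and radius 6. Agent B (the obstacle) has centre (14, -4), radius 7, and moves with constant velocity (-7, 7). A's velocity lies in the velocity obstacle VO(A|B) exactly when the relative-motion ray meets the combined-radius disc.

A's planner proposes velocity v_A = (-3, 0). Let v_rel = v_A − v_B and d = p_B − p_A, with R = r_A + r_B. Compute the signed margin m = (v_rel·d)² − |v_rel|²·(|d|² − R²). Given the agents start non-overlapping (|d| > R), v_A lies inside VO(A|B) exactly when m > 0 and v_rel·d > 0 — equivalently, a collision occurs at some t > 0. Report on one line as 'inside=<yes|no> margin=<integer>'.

d = (14, -12),  |d|² = 340;  R = 6+7 = 13,  c = 340−13² = 171
v_rel = (4, -7),  |v_rel|² = 65;  v_rel·d = (4)·(14) + (-7)·(-12) = 140
65·t² − 280·t + 171 = 0  ⇒  m = 140² − 65·171 = 8485
m = 8485 > 0,  v_rel·d = 140 > 0  ⇒  inside

inside=yes margin=8485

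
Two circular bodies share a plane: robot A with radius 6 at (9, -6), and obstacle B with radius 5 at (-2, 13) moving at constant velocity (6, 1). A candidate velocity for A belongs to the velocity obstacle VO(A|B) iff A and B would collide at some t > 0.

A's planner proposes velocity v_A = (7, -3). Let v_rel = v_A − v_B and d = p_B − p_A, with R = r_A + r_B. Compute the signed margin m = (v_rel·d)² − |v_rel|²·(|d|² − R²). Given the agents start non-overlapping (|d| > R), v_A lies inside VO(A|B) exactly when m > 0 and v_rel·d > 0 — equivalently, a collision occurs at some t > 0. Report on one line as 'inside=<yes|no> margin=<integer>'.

d = (-11, 19),  |d|² = 482;  R = 6+5 = 11,  c = 482−11² = 361
v_rel = (1, -4),  |v_rel|² = 17;  v_rel·d = (1)·(-11) + (-4)·(19) = -87
17·t² + 174·t + 361 = 0  ⇒  m = (-87)² − 17·361 = 1432
m = 1432 > 0,  v_rel·d = -87 < 0  ⇒  outside

inside=no margin=1432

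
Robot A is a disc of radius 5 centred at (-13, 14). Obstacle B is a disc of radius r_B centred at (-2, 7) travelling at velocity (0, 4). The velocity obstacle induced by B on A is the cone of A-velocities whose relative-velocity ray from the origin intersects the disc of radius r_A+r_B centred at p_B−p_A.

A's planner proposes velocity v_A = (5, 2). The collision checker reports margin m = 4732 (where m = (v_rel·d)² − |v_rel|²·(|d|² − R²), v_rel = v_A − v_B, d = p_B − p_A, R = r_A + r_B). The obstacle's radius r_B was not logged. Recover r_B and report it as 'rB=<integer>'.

m = 4732
d = (11, -7);  v_rel = (5, -2),  |v_rel|² = 29
v_rel×d = (5)·(-7) − (-2)·(11) = -13
since m = R²·29 − (-13)²:  R² = (169 + 4732) / 29 = 169
R = √169 = 13  ⇒  r_B = 13 − 5 = 8

rB=8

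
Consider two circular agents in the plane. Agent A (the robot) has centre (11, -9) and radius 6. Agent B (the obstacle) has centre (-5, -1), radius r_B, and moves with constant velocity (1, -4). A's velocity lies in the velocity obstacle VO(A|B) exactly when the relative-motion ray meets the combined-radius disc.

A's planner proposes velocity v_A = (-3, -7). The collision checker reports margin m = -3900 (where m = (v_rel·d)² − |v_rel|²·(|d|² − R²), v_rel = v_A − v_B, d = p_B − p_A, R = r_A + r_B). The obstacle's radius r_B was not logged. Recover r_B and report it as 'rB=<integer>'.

m = -3900
d = (-16, 8);  v_rel = (-4, -3),  |v_rel|² = 25
v_rel×d = (-4)·(8) − (-3)·(-16) = -80
since m = R²·25 − (-80)²:  R² = (6400 + -3900) / 25 = 100
R = √100 = 10  ⇒  r_B = 10 − 6 = 4

rB=4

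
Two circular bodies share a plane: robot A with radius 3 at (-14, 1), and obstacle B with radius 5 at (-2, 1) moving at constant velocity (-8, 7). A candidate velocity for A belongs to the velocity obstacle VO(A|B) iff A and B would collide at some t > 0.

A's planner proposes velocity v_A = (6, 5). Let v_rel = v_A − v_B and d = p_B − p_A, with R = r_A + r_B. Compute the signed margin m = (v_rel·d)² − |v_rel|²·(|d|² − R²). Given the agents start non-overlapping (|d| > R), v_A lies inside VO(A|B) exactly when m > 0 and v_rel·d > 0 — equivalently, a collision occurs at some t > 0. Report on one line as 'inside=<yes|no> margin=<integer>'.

d = (12, 0),  |d|² = 144;  R = 3+5 = 8,  c = 144−8² = 80
v_rel = (14, -2),  |v_rel|² = 200;  v_rel·d = (14)·(12) + (-2)·(0) = 168
200·t² − 336·t + 80 = 0  ⇒  m = 168² − 200·80 = 12224
m = 12224 > 0,  v_rel·d = 168 > 0  ⇒  inside

inside=yes margin=12224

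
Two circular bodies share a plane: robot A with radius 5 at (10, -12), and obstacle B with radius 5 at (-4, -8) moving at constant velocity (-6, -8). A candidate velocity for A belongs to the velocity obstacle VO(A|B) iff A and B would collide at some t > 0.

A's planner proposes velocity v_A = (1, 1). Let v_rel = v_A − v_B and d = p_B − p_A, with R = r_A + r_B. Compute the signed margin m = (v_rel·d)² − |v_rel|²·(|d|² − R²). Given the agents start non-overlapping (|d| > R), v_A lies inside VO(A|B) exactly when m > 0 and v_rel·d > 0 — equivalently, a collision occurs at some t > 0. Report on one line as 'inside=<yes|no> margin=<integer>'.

d = (-14, 4),  |d|² = 212;  R = 5+5 = 10,  c = 212−10² = 112
v_rel = (7, 9),  |v_rel|² = 130;  v_rel·d = (7)·(-14) + (9)·(4) = -62
130·t² + 124·t + 112 = 0  ⇒  m = (-62)² − 130·112 = -10716
m = -10716 < 0,  v_rel·d = -62 < 0  ⇒  outside

inside=no margin=-10716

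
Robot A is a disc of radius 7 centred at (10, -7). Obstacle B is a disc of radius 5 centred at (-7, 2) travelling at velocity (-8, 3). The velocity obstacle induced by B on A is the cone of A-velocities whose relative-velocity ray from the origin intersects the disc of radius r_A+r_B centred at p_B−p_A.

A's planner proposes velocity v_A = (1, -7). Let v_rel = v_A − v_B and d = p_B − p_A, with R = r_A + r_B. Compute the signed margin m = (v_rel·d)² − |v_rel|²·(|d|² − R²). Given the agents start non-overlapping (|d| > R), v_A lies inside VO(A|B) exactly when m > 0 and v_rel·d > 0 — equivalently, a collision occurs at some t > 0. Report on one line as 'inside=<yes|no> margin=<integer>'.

d = (-17, 9),  |d|² = 370;  R = 7+5 = 12,  c = 370−12² = 226
v_rel = (9, -10),  |v_rel|² = 181;  v_rel·d = (9)·(-17) + (-10)·(9) = -243
181·t² + 486·t + 226 = 0  ⇒  m = (-243)² − 181·226 = 18143
m = 18143 > 0,  v_rel·d = -243 < 0  ⇒  outside

inside=no margin=18143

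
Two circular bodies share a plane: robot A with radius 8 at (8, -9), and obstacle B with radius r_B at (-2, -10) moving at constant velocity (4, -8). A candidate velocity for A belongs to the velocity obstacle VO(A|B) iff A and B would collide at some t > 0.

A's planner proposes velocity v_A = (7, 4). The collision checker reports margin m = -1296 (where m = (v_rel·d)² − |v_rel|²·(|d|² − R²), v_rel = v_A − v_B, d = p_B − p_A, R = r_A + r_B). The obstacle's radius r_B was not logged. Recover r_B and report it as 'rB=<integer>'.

m = -1296
d = (-10, -1);  v_rel = (3, 12),  |v_rel|² = 153
v_rel×d = (3)·(-1) − (12)·(-10) = 117
since m = R²·153 − 117²:  R² = (13689 + -1296) / 153 = 81
R = √81 = 9  ⇒  r_B = 9 − 8 = 1

rB=1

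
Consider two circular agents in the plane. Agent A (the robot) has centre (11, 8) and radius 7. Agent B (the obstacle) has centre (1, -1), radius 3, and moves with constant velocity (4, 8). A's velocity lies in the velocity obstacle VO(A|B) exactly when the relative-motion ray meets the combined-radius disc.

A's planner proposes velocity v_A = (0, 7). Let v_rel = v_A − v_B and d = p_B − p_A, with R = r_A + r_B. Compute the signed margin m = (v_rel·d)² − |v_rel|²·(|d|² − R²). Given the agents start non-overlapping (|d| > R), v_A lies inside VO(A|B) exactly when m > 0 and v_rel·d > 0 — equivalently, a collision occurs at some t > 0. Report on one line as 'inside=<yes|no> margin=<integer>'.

d = (-10, -9),  |d|² = 181;  R = 7+3 = 10,  c = 181−10² = 81
v_rel = (-4, -1),  |v_rel|² = 17;  v_rel·d = (-4)·(-10) + (-1)·(-9) = 49
17·t² − 98·t + 81 = 0  ⇒  m = 49² − 17·81 = 1024
m = 1024 > 0,  v_rel·d = 49 > 0  ⇒  inside

inside=yes margin=1024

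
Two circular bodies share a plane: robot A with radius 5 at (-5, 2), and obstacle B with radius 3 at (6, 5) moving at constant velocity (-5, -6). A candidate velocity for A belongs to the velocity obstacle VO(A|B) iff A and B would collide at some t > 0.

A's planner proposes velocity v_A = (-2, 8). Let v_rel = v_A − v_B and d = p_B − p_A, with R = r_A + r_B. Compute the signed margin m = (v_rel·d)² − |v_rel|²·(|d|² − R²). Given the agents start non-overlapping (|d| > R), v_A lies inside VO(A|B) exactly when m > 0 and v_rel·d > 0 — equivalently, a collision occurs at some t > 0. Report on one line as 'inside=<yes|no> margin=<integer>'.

d = (11, 3),  |d|² = 130;  R = 5+3 = 8,  c = 130−8² = 66
v_rel = (3, 14),  |v_rel|² = 205;  v_rel·d = (3)·(11) + (14)·(3) = 75
205·t² − 150·t + 66 = 0  ⇒  m = 75² − 205·66 = -7905
m = -7905 < 0,  v_rel·d = 75 > 0  ⇒  outside

inside=no margin=-7905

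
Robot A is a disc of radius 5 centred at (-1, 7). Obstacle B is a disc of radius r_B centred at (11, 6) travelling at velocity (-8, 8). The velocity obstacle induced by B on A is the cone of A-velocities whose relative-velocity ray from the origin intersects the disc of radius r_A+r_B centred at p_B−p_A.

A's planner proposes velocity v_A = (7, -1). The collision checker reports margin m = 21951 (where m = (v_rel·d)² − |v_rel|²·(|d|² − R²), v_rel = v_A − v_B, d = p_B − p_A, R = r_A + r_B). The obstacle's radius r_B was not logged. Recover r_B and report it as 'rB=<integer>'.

m = 21951
d = (12, -1);  v_rel = (15, -9),  |v_rel|² = 306
v_rel×d = (15)·(-1) − (-9)·(12) = 93
since m = R²·306 − 93²:  R² = (8649 + 21951) / 306 = 100
R = √100 = 10  ⇒  r_B = 10 − 5 = 5

rB=5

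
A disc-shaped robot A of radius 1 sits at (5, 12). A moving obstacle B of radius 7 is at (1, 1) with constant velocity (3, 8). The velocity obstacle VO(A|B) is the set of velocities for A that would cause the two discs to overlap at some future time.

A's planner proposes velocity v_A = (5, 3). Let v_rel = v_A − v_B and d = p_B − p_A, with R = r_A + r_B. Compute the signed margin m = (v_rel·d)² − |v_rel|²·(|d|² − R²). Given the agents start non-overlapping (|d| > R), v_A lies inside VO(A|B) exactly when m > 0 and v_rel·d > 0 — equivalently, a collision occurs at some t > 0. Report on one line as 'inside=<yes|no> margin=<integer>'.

d = (-4, -11),  |d|² = 137;  R = 1+7 = 8,  c = 137−8² = 73
v_rel = (2, -5),  |v_rel|² = 29;  v_rel·d = (2)·(-4) + (-5)·(-11) = 47
29·t² − 94·t + 73 = 0  ⇒  m = 47² − 29·73 = 92
m = 92 > 0,  v_rel·d = 47 > 0  ⇒  inside

inside=yes margin=92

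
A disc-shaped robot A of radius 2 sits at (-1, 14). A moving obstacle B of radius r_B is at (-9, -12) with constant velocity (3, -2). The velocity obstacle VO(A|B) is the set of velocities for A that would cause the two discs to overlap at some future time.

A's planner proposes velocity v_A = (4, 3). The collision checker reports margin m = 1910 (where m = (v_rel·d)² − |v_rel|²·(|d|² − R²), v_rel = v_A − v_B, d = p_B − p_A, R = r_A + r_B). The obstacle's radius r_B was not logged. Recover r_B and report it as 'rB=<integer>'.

m = 1910
d = (-8, -26);  v_rel = (1, 5),  |v_rel|² = 26
v_rel×d = (1)·(-26) − (5)·(-8) = 14
since m = R²·26 − 14²:  R² = (196 + 1910) / 26 = 81
R = √81 = 9  ⇒  r_B = 9 − 2 = 7

rB=7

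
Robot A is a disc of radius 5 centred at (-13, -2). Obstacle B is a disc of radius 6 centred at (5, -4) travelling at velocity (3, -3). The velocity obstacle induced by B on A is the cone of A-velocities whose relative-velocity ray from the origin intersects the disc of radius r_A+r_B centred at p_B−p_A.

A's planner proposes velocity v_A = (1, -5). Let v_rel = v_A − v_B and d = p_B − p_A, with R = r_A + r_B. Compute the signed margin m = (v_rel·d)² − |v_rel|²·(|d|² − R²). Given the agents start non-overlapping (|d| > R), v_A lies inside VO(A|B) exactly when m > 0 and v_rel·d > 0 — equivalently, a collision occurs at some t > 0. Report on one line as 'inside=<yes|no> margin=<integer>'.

d = (18, -2),  |d|² = 328;  R = 5+6 = 11,  c = 328−11² = 207
v_rel = (-2, -2),  |v_rel|² = 8;  v_rel·d = (-2)·(18) + (-2)·(-2) = -32
8·t² + 64·t + 207 = 0  ⇒  m = (-32)² − 8·207 = -632
m = -632 < 0,  v_rel·d = -32 < 0  ⇒  outside

inside=no margin=-632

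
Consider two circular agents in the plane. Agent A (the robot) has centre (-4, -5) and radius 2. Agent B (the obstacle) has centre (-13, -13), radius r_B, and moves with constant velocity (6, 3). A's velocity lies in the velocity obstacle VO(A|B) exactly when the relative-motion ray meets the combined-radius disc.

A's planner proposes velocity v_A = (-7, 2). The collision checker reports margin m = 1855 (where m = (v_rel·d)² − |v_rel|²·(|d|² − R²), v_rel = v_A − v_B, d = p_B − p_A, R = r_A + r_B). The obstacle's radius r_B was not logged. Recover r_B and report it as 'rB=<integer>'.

m = 1855
d = (-9, -8);  v_rel = (-13, -1),  |v_rel|² = 170
v_rel×d = (-13)·(-8) − (-1)·(-9) = 95
since m = R²·170 − 95²:  R² = (9025 + 1855) / 170 = 64
R = √64 = 8  ⇒  r_B = 8 − 2 = 6

rB=6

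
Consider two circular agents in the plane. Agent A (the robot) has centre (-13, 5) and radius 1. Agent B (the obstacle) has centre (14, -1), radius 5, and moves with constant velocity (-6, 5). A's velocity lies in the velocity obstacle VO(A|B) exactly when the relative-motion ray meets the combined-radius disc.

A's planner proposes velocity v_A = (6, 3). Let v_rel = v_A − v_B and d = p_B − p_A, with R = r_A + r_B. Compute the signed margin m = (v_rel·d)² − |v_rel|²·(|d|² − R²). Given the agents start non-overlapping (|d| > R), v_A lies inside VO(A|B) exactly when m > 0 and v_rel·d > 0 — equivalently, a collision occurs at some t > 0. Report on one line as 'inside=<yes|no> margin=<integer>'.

d = (27, -6),  |d|² = 765;  R = 1+5 = 6,  c = 765−6² = 729
v_rel = (12, -2),  |v_rel|² = 148;  v_rel·d = (12)·(27) + (-2)·(-6) = 336
148·t² − 672·t + 729 = 0  ⇒  m = 336² − 148·729 = 5004
m = 5004 > 0,  v_rel·d = 336 > 0  ⇒  inside

inside=yes margin=5004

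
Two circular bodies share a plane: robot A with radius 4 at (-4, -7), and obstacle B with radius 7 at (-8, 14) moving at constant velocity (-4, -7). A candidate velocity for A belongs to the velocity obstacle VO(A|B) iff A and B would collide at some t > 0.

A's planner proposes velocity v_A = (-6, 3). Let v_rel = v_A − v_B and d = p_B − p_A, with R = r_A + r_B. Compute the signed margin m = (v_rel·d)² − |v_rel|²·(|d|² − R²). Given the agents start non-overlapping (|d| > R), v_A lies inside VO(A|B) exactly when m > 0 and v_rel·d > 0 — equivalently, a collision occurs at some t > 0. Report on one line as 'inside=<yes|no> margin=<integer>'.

d = (-4, 21),  |d|² = 457;  R = 4+7 = 11,  c = 457−11² = 336
v_rel = (-2, 10),  |v_rel|² = 104;  v_rel·d = (-2)·(-4) + (10)·(21) = 218
104·t² − 436·t + 336 = 0  ⇒  m = 218² − 104·336 = 12580
m = 12580 > 0,  v_rel·d = 218 > 0  ⇒  inside

inside=yes margin=12580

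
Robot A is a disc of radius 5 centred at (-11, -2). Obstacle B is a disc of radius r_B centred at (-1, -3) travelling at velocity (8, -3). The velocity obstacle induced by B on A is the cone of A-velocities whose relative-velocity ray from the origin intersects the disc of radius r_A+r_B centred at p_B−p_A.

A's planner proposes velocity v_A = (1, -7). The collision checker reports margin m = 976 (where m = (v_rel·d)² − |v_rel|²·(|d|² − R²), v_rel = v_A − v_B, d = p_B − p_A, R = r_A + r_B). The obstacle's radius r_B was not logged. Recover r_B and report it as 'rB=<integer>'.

m = 976
d = (10, -1);  v_rel = (-7, -4),  |v_rel|² = 65
v_rel×d = (-7)·(-1) − (-4)·(10) = 47
since m = R²·65 − 47²:  R² = (2209 + 976) / 65 = 49
R = √49 = 7  ⇒  r_B = 7 − 5 = 2

rB=2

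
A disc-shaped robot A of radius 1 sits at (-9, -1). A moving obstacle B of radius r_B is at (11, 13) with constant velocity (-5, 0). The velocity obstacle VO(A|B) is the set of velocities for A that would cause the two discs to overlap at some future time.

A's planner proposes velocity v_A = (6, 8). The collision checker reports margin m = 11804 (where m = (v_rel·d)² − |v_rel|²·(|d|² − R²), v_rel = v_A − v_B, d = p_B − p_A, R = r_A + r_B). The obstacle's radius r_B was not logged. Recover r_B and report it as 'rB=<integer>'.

m = 11804
d = (20, 14);  v_rel = (11, 8),  |v_rel|² = 185
v_rel×d = (11)·(14) − (8)·(20) = -6
since m = R²·185 − (-6)²:  R² = (36 + 11804) / 185 = 64
R = √64 = 8  ⇒  r_B = 8 − 1 = 7

rB=7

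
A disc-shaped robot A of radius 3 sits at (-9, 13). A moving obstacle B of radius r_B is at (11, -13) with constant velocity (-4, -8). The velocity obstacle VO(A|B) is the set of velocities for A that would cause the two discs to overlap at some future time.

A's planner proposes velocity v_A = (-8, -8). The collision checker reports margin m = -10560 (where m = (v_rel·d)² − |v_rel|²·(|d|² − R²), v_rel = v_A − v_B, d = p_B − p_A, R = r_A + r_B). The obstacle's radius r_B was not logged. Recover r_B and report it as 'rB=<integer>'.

m = -10560
d = (20, -26);  v_rel = (-4, 0),  |v_rel|² = 16
v_rel×d = (-4)·(-26) − (0)·(20) = 104
since m = R²·16 − 104²:  R² = (10816 + -10560) / 16 = 16
R = √16 = 4  ⇒  r_B = 4 − 3 = 1

rB=1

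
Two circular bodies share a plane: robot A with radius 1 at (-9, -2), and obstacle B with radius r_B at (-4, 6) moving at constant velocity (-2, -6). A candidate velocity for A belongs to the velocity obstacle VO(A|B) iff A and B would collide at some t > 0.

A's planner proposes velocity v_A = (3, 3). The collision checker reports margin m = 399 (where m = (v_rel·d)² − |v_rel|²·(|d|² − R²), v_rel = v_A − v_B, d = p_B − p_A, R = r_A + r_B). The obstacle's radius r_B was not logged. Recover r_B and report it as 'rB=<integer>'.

m = 399
d = (5, 8);  v_rel = (5, 9),  |v_rel|² = 106
v_rel×d = (5)·(8) − (9)·(5) = -5
since m = R²·106 − (-5)²:  R² = (25 + 399) / 106 = 4
R = √4 = 2  ⇒  r_B = 2 − 1 = 1

rB=1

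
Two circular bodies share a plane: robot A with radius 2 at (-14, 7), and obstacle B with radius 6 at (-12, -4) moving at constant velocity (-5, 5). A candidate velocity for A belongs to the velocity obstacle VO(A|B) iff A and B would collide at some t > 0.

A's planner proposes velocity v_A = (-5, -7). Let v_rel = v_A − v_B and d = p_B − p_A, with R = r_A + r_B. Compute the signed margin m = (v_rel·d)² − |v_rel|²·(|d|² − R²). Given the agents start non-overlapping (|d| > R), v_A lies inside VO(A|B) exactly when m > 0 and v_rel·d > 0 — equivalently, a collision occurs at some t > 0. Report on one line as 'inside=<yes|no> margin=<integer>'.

d = (2, -11),  |d|² = 125;  R = 2+6 = 8,  c = 125−8² = 61
v_rel = (0, -12),  |v_rel|² = 144;  v_rel·d = (0)·(2) + (-12)·(-11) = 132
144·t² − 264·t + 61 = 0  ⇒  m = 132² − 144·61 = 8640
m = 8640 > 0,  v_rel·d = 132 > 0  ⇒  inside

inside=yes margin=8640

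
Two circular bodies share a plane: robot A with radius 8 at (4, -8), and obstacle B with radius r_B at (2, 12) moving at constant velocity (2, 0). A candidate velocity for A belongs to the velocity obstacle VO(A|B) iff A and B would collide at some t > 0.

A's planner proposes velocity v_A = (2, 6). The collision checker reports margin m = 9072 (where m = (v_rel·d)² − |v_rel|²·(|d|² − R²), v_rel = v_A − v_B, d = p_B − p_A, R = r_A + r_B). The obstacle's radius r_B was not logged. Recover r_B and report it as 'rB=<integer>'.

m = 9072
d = (-2, 20);  v_rel = (0, 6),  |v_rel|² = 36
v_rel×d = (0)·(20) − (6)·(-2) = 12
since m = R²·36 − 12²:  R² = (144 + 9072) / 36 = 256
R = √256 = 16  ⇒  r_B = 16 − 8 = 8

rB=8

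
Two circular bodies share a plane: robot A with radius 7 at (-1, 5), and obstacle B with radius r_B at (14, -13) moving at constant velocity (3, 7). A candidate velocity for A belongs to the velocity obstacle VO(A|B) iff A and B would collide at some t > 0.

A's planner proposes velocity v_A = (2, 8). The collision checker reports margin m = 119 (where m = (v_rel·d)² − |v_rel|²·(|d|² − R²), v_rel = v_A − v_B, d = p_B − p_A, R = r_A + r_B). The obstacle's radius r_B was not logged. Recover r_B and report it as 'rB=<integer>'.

m = 119
d = (15, -18);  v_rel = (-1, 1),  |v_rel|² = 2
v_rel×d = (-1)·(-18) − (1)·(15) = 3
since m = R²·2 − 3²:  R² = (9 + 119) / 2 = 64
R = √64 = 8  ⇒  r_B = 8 − 7 = 1

rB=1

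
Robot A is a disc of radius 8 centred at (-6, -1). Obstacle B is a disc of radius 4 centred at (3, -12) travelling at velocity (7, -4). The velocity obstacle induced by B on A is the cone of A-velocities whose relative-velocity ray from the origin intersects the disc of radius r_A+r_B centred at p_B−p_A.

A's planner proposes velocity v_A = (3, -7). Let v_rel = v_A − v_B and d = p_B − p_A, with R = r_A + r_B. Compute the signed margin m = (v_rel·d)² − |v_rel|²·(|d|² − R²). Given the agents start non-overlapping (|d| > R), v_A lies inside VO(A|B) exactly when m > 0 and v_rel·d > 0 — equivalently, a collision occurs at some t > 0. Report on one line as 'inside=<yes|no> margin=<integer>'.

d = (9, -11),  |d|² = 202;  R = 8+4 = 12,  c = 202−12² = 58
v_rel = (-4, -3),  |v_rel|² = 25;  v_rel·d = (-4)·(9) + (-3)·(-11) = -3
25·t² + 6·t + 58 = 0  ⇒  m = (-3)² − 25·58 = -1441
m = -1441 < 0,  v_rel·d = -3 < 0  ⇒  outside

inside=no margin=-1441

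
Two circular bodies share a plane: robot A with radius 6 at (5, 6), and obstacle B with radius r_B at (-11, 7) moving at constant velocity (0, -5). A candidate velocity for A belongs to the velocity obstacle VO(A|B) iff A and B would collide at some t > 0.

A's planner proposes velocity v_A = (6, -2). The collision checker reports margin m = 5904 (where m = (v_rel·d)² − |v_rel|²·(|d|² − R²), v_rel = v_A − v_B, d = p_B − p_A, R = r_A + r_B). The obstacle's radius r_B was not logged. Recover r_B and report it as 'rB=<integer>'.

m = 5904
d = (-16, 1);  v_rel = (6, 3),  |v_rel|² = 45
v_rel×d = (6)·(1) − (3)·(-16) = 54
since m = R²·45 − 54²:  R² = (2916 + 5904) / 45 = 196
R = √196 = 14  ⇒  r_B = 14 − 6 = 8

rB=8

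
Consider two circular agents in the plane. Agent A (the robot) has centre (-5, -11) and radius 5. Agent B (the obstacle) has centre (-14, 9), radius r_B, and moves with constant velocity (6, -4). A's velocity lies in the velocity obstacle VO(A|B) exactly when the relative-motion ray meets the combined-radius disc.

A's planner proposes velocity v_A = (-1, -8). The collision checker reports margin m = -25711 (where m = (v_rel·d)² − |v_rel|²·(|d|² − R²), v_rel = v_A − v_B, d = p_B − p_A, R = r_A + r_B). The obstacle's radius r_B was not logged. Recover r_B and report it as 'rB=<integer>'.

m = -25711
d = (-9, 20);  v_rel = (-7, -4),  |v_rel|² = 65
v_rel×d = (-7)·(20) − (-4)·(-9) = -176
since m = R²·65 − (-176)²:  R² = (30976 + -25711) / 65 = 81
R = √81 = 9  ⇒  r_B = 9 − 5 = 4

rB=4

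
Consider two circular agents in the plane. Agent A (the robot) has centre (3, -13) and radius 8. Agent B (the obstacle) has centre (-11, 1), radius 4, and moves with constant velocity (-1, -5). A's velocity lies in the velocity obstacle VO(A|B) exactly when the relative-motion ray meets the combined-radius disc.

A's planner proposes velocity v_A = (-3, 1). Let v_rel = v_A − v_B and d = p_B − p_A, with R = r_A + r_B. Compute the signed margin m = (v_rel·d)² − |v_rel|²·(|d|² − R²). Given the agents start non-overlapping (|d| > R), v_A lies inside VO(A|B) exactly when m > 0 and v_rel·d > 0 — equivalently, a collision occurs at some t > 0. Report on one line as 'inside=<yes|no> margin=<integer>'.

d = (-14, 14),  |d|² = 392;  R = 8+4 = 12,  c = 392−12² = 248
v_rel = (-2, 6),  |v_rel|² = 40;  v_rel·d = (-2)·(-14) + (6)·(14) = 112
40·t² − 224·t + 248 = 0  ⇒  m = 112² − 40·248 = 2624
m = 2624 > 0,  v_rel·d = 112 > 0  ⇒  inside

inside=yes margin=2624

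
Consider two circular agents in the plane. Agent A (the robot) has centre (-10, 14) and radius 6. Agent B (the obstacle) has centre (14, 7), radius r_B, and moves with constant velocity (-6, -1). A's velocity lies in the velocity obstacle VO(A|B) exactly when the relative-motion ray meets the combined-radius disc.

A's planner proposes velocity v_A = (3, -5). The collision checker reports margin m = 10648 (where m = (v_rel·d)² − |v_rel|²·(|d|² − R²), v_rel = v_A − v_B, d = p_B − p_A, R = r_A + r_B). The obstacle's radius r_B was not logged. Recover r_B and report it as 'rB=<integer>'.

m = 10648
d = (24, -7);  v_rel = (9, -4),  |v_rel|² = 97
v_rel×d = (9)·(-7) − (-4)·(24) = 33
since m = R²·97 − 33²:  R² = (1089 + 10648) / 97 = 121
R = √121 = 11  ⇒  r_B = 11 − 6 = 5

rB=5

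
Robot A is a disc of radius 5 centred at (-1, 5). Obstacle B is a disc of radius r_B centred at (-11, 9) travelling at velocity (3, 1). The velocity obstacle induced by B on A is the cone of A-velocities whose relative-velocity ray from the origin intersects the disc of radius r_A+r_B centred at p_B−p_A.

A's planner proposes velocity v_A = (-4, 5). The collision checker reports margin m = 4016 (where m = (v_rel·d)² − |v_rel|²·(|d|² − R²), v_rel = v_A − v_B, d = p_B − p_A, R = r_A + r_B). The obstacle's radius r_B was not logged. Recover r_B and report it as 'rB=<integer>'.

m = 4016
d = (-10, 4);  v_rel = (-7, 4),  |v_rel|² = 65
v_rel×d = (-7)·(4) − (4)·(-10) = 12
since m = R²·65 − 12²:  R² = (144 + 4016) / 65 = 64
R = √64 = 8  ⇒  r_B = 8 − 5 = 3

rB=3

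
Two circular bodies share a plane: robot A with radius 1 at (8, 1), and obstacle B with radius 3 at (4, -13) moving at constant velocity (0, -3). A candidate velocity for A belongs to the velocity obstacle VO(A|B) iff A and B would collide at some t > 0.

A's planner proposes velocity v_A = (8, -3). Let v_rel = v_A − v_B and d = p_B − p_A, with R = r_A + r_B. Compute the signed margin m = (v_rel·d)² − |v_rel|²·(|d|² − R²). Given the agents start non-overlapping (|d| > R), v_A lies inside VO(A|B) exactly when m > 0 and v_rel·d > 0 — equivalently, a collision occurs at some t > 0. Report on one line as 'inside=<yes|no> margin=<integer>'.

d = (-4, -14),  |d|² = 212;  R = 1+3 = 4,  c = 212−4² = 196
v_rel = (8, 0),  |v_rel|² = 64;  v_rel·d = (8)·(-4) + (0)·(-14) = -32
64·t² + 64·t + 196 = 0  ⇒  m = (-32)² − 64·196 = -11520
m = -11520 < 0,  v_rel·d = -32 < 0  ⇒  outside

inside=no margin=-11520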